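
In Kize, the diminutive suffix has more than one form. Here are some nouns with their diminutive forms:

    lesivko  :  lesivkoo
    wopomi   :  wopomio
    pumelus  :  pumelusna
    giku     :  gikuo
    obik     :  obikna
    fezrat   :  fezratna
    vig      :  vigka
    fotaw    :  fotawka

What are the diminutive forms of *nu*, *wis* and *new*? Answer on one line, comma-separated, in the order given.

The suffix is conditioned by the final sound: -na when the stem ends in a voiceless consonant (*pumelus*, *obik*, *fezrat*); -ka when the stem ends in a voiced consonant (*vig*, *fotaw*); -o when the stem ends in a vowel (*lesivko*, *wopomi*, *giku*).
*nu* — final sound /u/ (a vowel) → -o → *nuo*.
The final sound of *wis* is /s/, which is a voiceless consonant, so the suffix is -na, giving *wisna*.
The final sound of *new* is /w/, which is a voiced consonant, so the suffix is -ka, giving *newka*.

nuo, wisna, newka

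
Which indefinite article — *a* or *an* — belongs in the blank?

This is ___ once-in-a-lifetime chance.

a

The indefinite article is chosen by the initial *sound* of the following word, not its spelling.
*once-in-a-lifetime* begins with the sound /wʌ/ (*once* pronounced with initial /w/) — a consonant sound.
So the article is *a*: This is a once-in-a-lifetime chance.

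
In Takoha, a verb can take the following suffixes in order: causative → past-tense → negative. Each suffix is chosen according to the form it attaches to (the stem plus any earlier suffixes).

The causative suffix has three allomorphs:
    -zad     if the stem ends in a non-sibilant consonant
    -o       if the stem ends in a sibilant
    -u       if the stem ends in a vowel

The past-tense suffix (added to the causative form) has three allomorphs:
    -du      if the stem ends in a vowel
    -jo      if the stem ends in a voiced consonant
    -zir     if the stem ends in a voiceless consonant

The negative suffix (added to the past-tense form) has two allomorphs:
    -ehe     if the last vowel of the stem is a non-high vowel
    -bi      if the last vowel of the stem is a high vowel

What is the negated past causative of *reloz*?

relozodubi

*reloz*: final sound = /z/, a sibilant → -o → *relozo*.
The causative form *relozo*: final sound = /o/, a vowel → -du → *relozodu*.
The past-tense form *relozodu* — last vowel /u/ (a high vowel) → -bi → *relozodubi*.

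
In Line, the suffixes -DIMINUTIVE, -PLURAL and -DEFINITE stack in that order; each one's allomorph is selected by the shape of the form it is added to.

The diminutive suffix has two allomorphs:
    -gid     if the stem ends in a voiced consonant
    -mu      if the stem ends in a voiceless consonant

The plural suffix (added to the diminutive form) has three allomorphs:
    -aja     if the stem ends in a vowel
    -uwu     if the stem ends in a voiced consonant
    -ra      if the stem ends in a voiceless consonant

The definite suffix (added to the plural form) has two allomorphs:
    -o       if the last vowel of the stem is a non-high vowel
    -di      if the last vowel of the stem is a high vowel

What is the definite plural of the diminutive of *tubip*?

*tubip*: final consonant = /p/, voiceless → -mu → *tubipmu*.
The final sound of the diminutive form *tubipmu* is /u/, which is a vowel, so the plural suffix is -aja, giving *tubipmuaja*.
The last vowel of the plural form *tubipmuaja* is /a/, which is a non-high vowel, so the definite suffix is -o, giving *tubipmuajao*.

tubipmuajao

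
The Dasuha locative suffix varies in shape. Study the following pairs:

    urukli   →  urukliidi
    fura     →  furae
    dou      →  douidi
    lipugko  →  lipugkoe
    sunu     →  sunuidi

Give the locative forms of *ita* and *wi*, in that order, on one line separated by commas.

The alternation tracks the last vowel of the stem — -idi when the last vowel of the stem is a high vowel (*urukli*, *dou*, *sunu*); -e when the last vowel of the stem is a non-high vowel (*fura*, *lipugko*).
Since the last vowel of *ita* is /a/ (a non-high vowel), it takes -e, giving *itae*.
*wi* — last vowel /i/ (a high vowel) → -idi → *wiidi*.

itae, wiidi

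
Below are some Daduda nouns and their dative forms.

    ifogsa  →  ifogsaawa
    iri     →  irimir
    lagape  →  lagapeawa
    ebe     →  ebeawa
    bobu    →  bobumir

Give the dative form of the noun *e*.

eawa

The suffix is conditioned by the last vowel: -mir when the last vowel of the stem is a high vowel (*iri*, *bobu*); -awa when the last vowel of the stem is a non-high vowel (*ifogsa*, *lagape*, *ebe*).
Since the last vowel of *e* is /e/ (a non-high vowel), it takes -awa, giving *eawa*.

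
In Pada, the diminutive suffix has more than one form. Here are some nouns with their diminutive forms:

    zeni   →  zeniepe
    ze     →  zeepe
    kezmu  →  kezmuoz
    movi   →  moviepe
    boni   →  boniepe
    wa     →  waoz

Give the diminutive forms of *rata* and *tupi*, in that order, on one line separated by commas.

rataoz, tupiepe

Looking at the last vowel of each stem: -epe when the last vowel of the stem is a front vowel (*zeni*, *ze*, *movi*, *boni*); -oz when the last vowel of the stem is a back vowel (*kezmu*, *wa*).
*rata*: last vowel = /a/, a back vowel → -oz → *rataoz*.
Since the last vowel of *tupi* is /i/ (a front vowel), it takes -epe, giving *tupiepe*.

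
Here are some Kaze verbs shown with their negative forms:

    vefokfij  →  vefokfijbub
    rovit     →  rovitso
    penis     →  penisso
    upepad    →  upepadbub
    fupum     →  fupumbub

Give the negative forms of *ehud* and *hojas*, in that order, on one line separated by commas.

ehudbub, hojasso

The pattern is voicing of the final consonant: -so when the stem ends in a voiceless consonant (*rovit*, *penis*); -bub when the stem ends in a voiced consonant (*vefokfij*, *upepad*, *fupum*).
*ehud* — final consonant /d/ (voiced) → -bub → *ehudbub*.
*hojas*: final consonant = /s/, voiceless → -so → *hojasso*.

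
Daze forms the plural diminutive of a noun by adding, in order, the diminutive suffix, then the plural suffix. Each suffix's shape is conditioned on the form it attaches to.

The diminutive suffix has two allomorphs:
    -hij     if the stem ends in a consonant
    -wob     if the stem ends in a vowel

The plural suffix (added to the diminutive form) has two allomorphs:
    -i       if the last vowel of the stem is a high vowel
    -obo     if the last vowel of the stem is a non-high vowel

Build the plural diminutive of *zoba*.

The final sound of *zoba* is /a/, which is a vowel, so the diminutive suffix is -wob, giving *zobawob*.
Since the last vowel of the diminutive form *zobawob* is /o/ (a non-high vowel), it takes -obo, giving *zobawobobo*.

zobawobobo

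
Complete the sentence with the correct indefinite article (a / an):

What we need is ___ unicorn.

The indefinite article is chosen by the initial *sound* of the following word, not its spelling.
*unicorn* begins with the sound /juː/ (u pronounced /juː/) — a consonant sound.
So the article is *a*: What we need is a unicorn.

a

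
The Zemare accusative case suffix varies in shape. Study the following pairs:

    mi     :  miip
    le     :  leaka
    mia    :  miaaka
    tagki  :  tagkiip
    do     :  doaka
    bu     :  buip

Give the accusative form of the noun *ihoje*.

The suffix is conditioned by the last vowel: -ip when the last vowel of the stem is a high vowel (*mi*, *tagki*, *bu*); -aka when the last vowel of the stem is a non-high vowel (*le*, *mia*, *do*).
*ihoje*: last vowel = /e/, a non-high vowel → -aka → *ihojeaka*.

ihojeaka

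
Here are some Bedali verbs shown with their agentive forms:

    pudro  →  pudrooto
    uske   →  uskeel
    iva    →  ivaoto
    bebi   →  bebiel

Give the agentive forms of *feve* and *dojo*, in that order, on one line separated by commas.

The pattern is front/back vowel harmony: -el when the last vowel of the stem is a front vowel (*uske*, *bebi*); -oto when the last vowel of the stem is a back vowel (*pudro*, *iva*).
*feve*: last vowel = /e/, a front vowel → -el → *feveel*.
*dojo* — last vowel /o/ (a back vowel) → -oto → *dojooto*.

feveel, dojooto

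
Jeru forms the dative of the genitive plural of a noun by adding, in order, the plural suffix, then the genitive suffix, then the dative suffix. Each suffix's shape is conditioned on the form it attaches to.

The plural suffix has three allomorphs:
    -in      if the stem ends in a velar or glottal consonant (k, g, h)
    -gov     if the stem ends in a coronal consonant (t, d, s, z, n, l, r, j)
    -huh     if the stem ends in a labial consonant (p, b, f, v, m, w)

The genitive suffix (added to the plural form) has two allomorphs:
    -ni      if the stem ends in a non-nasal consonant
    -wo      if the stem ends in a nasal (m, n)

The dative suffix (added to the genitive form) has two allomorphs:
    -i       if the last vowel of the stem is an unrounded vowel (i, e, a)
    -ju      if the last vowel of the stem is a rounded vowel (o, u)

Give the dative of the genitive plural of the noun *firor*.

The final consonant of *firor* is /r/, which is coronal, so the plural suffix is -gov, giving *firorgov*.
The final consonant of the plural form *firorgov* is /v/, which is non-nasal, so the genitive suffix is -ni, giving *firorgovni*.
The genitive form *firorgovni* — last vowel /i/ (an unrounded vowel) → -i → *firorgovnii*.

firorgovnii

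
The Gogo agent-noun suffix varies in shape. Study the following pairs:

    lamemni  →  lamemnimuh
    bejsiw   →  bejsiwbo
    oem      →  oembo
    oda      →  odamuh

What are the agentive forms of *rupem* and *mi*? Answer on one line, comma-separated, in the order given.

rupembo, mimuh

Looking at the final sound of each stem: -bo when the stem ends in a consonant (*bejsiw*, *oem*); -muh when the stem ends in a vowel (*lamemni*, *oda*).
Since the final sound of *rupem* is /m/ (a consonant), it takes -bo, giving *rupembo*.
Since the final sound of *mi* is /i/ (a vowel), it takes -muh, giving *mimuh*.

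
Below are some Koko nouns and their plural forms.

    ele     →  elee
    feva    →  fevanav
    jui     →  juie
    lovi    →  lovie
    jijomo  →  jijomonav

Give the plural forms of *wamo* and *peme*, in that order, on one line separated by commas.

wamonav, pemee

The alternation tracks the last vowel of the stem — -e when the last vowel of the stem is a front vowel (*ele*, *jui*, *lovi*); -nav when the last vowel of the stem is a back vowel (*feva*, *jijomo*).
Since the last vowel of *wamo* is /o/ (a back vowel), it takes -nav, giving *wamonav*.
The last vowel of *peme* is /e/, which is a front vowel, so the suffix is -e, giving *pemee*.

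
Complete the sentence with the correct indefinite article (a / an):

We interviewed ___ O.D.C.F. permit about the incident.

The indefinite article is chosen by the initial *sound* of the following word, not its spelling.
The initialism *O.D.C.F.* is read letter by letter; the first letter, O, is pronounced /oʊ/, which begins with a vowel sound.
So the article is *an*: We interviewed an O.D.C.F. permit about the incident.

an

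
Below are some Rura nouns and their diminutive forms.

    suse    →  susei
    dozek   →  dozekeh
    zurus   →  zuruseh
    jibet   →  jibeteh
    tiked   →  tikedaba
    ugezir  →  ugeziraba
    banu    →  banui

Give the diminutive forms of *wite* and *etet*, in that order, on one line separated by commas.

The suffix is conditioned by the final sound: -eh when the stem ends in a voiceless consonant (*dozek*, *zurus*, *jibet*); -aba when the stem ends in a voiced consonant (*tiked*, *ugezir*); -i when the stem ends in a vowel (*suse*, *banu*).
The final sound of *wite* is /e/, which is a vowel, so the suffix is -i, giving *witei*.
*etet* — final sound /t/ (a voiceless consonant) → -eh → *eteteh*.

witei, eteteh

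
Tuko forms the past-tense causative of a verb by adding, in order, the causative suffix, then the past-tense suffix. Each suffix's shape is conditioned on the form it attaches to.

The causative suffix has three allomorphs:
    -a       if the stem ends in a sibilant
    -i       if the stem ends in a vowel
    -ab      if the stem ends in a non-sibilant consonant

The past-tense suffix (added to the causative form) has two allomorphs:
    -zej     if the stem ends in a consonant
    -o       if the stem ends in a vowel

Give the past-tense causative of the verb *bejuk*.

bejukabzej

The final sound of *bejuk* is /k/, which is a non-sibilant consonant, so the causative suffix is -ab, giving *bejukab*.
The causative form *bejukab*: final sound = /b/, a consonant → -zej → *bejukabzej*.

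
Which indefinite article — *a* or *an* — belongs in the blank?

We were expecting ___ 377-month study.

The indefinite article is chosen by the initial *sound* of the following word, not its spelling.
The number *377* is spoken "three hundred …", beginning with /θriː/ — a consonant sound.
So the article is *a*: We were expecting a 377-month study.

a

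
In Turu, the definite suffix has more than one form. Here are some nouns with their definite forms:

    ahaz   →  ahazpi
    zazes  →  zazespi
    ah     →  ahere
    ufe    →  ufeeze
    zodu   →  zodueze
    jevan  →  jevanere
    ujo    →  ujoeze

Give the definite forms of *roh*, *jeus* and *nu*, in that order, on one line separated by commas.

rohere, jeuspi, nueze

The pattern is sibilance of the final sound: -pi when the stem ends in a sibilant (*ahaz*, *zazes*); -ere when the stem ends in a non-sibilant consonant (*ah*, *jevan*); -eze when the stem ends in a vowel (*ufe*, *zodu*, *ujo*).
Since the final sound of *roh* is /h/ (a non-sibilant consonant), it takes -ere, giving *rohere*.
*jeus*: final sound = /s/, a sibilant → -pi → *jeuspi*.
*nu*: final sound = /u/, a vowel → -eze → *nueze*.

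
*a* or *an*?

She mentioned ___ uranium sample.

a

The indefinite article is chosen by the initial *sound* of the following word, not its spelling.
*uranium* begins with the sound /jʊ/ (u pronounced /jʊ/) — a consonant sound.
So the article is *a*: She mentioned a uranium sample.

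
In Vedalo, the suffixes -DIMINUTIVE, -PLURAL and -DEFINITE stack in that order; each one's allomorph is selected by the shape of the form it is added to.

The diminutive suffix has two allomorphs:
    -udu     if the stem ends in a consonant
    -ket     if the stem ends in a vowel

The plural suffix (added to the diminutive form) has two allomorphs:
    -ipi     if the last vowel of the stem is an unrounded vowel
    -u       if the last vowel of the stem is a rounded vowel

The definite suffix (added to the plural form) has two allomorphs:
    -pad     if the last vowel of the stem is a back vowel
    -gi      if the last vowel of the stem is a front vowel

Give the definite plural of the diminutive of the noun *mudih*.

Since the final sound of *mudih* is /h/ (a consonant), it takes -udu, giving *mudihudu*.
The diminutive form *mudihudu* — last vowel /u/ (a rounded vowel) → -u → *mudihuduu*.
The last vowel of the plural form *mudihuduu* is /u/, which is a back vowel, so the definite suffix is -pad, giving *mudihuduupad*.

mudihuduupad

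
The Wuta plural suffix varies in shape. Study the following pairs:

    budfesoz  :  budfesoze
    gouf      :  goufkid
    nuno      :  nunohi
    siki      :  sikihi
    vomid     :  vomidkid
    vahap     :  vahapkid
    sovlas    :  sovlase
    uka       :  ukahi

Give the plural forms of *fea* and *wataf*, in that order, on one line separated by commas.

feahi, watafkid

The suffix is conditioned by the final sound: -e when the stem ends in a sibilant (*budfesoz*, *sovlas*); -kid when the stem ends in a non-sibilant consonant (*gouf*, *vomid*, *vahap*); -hi when the stem ends in a vowel (*nuno*, *siki*, *uka*).
The final sound of *fea* is /a/, which is a vowel, so the suffix is -hi, giving *feahi*.
The final sound of *wataf* is /f/, which is a non-sibilant consonant, so the suffix is -kid, giving *watafkid*.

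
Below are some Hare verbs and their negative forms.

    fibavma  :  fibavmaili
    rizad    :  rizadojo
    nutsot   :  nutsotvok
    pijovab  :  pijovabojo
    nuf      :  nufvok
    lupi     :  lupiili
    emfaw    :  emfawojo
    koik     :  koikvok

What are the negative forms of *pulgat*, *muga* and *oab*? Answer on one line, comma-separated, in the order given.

pulgatvok, mugaili, oabojo

The pattern is voicing of the final sound: -vok when the stem ends in a voiceless consonant (*nutsot*, *nuf*, *koik*); -ojo when the stem ends in a voiced consonant (*rizad*, *pijovab*, *emfaw*); -ili when the stem ends in a vowel (*fibavma*, *lupi*).
The final sound of *pulgat* is /t/, which is a voiceless consonant, so the suffix is -vok, giving *pulgatvok*.
The final sound of *muga* is /a/, which is a vowel, so the suffix is -ili, giving *mugaili*.
Since the final sound of *oab* is /b/ (a voiced consonant), it takes -ojo, giving *oabojo*.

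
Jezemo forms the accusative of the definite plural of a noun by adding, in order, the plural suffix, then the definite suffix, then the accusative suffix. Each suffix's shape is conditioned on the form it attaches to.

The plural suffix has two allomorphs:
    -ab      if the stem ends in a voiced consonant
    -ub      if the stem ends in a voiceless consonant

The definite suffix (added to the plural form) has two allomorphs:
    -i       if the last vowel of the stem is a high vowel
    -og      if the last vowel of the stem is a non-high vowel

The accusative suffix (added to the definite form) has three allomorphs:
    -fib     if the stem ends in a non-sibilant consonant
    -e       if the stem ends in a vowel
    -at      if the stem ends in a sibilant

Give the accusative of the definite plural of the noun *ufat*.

ufatubie

The final consonant of *ufat* is /t/, which is voiceless, so the plural suffix is -ub, giving *ufatub*.
The plural form *ufatub*: last vowel = /u/, a high vowel → -i → *ufatubi*.
The definite form *ufatubi*: final sound = /i/, a vowel → -e → *ufatubie*.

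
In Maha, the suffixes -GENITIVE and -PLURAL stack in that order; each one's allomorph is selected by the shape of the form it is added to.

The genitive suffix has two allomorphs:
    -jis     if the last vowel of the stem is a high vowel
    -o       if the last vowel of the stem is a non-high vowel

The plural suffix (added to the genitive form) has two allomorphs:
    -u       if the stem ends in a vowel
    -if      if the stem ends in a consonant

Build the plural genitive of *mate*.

mateou

*mate* — last vowel /e/ (a non-high vowel) → -o → *mateo*.
Since the final sound of the genitive form *mateo* is /o/ (a vowel), it takes -u, giving *mateou*.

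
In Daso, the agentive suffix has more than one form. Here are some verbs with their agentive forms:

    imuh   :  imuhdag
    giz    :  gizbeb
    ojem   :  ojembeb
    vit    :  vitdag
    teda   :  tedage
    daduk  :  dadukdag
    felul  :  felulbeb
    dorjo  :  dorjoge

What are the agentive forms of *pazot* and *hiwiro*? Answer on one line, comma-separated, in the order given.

The pattern is voicing of the final sound: -dag when the stem ends in a voiceless consonant (*imuh*, *vit*, *daduk*); -beb when the stem ends in a voiced consonant (*giz*, *ojem*, *felul*); -ge when the stem ends in a vowel (*teda*, *dorjo*).
*pazot* — final sound /t/ (a voiceless consonant) → -dag → *pazotdag*.
*hiwiro* — final sound /o/ (a vowel) → -ge → *hiwiroge*.

pazotdag, hiwiroge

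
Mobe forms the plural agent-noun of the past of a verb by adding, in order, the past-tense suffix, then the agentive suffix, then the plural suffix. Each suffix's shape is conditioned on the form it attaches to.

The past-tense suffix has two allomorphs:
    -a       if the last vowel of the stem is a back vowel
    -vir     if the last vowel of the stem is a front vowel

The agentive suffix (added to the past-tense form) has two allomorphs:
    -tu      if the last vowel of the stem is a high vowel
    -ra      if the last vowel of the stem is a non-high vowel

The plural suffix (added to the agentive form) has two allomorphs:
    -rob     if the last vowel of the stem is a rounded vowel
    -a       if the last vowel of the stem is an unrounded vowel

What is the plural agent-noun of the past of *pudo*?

pudoaraa

*pudo*: last vowel = /o/, a back vowel → -a → *pudoa*.
The past-tense form *pudoa* — last vowel /a/ (a non-high vowel) → -ra → *pudoara*.
The agentive form *pudoara*: last vowel = /a/, an unrounded vowel → -a → *pudoaraa*.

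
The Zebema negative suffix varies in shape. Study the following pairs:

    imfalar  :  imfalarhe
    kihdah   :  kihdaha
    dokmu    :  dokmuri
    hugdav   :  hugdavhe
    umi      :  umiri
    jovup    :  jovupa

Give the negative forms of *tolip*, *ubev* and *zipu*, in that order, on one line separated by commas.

The pattern is voicing of the final sound: -a when the stem ends in a voiceless consonant (*kihdah*, *jovup*); -he when the stem ends in a voiced consonant (*imfalar*, *hugdav*); -ri when the stem ends in a vowel (*dokmu*, *umi*).
Since the final sound of *tolip* is /p/ (a voiceless consonant), it takes -a, giving *tolipa*.
The final sound of *ubev* is /v/, which is a voiced consonant, so the suffix is -he, giving *ubevhe*.
The final sound of *zipu* is /u/, which is a vowel, so the suffix is -ri, giving *zipuri*.

tolipa, ubevhe, zipuri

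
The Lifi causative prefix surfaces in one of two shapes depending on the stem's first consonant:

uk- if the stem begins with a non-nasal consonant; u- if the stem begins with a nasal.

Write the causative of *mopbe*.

umopbe

*mopbe* — first consonant /m/ (a nasal) → u- → *umopbe*.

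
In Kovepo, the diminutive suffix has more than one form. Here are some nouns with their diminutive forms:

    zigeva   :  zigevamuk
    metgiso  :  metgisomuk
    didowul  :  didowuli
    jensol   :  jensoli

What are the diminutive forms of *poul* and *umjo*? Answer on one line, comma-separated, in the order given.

pouli, umjomuk

Looking at the final sound of each stem: -i when the stem ends in a consonant (*didowul*, *jensol*); -muk when the stem ends in a vowel (*zigeva*, *metgiso*).
The final sound of *poul* is /l/, which is a consonant, so the suffix is -i, giving *pouli*.
*umjo*: final sound = /o/, a vowel → -muk → *umjomuk*.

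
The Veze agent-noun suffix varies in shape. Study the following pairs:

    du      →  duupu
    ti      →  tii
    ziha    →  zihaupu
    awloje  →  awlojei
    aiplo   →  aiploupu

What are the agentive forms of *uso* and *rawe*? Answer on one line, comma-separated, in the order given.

usoupu, rawei

The suffix is conditioned by the last vowel: -i when the last vowel of the stem is a front vowel (*ti*, *awloje*); -upu when the last vowel of the stem is a back vowel (*du*, *ziha*, *aiplo*).
*uso* — last vowel /o/ (a back vowel) → -upu → *usoupu*.
Since the last vowel of *rawe* is /e/ (a front vowel), it takes -i, giving *rawei*.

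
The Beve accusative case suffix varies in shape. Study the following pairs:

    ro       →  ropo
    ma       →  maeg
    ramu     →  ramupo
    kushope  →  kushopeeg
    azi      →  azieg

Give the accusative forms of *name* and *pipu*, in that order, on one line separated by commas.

nameeg, pipupo

The suffix is conditioned by the last vowel: -po when the last vowel of the stem is a rounded vowel (*ro*, *ramu*); -eg when the last vowel of the stem is an unrounded vowel (*ma*, *kushope*, *azi*).
The last vowel of *name* is /e/, which is an unrounded vowel, so the suffix is -eg, giving *nameeg*.
*pipu*: last vowel = /u/, a rounded vowel → -po → *pipupo*.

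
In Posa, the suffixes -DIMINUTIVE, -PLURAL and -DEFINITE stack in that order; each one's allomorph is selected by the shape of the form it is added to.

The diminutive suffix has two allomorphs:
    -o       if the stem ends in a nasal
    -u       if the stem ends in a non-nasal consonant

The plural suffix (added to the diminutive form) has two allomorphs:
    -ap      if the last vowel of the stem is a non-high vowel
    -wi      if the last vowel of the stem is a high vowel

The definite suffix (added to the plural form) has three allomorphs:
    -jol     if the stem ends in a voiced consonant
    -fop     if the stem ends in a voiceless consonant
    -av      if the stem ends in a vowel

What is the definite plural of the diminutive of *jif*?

jifuwiav

*jif* — final consonant /f/ (non-nasal) → -u → *jifu*.
Since the last vowel of the diminutive form *jifu* is /u/ (a high vowel), it takes -wi, giving *jifuwi*.
Since the final sound of the plural form *jifuwi* is /i/ (a vowel), it takes -av, giving *jifuwiav*.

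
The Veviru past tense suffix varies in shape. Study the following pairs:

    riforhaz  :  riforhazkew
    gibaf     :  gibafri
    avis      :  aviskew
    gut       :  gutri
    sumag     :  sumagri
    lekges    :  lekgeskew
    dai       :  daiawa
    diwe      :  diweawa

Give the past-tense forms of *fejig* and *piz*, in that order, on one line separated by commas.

The suffix is conditioned by the final sound: -kew when the stem ends in a sibilant (*riforhaz*, *avis*, *lekges*); -ri when the stem ends in a non-sibilant consonant (*gibaf*, *gut*, *sumag*); -awa when the stem ends in a vowel (*dai*, *diwe*).
*fejig* — final sound /g/ (a non-sibilant consonant) → -ri → *fejigri*.
*piz* — final sound /z/ (a sibilant) → -kew → *pizkew*.

fejigri, pizkew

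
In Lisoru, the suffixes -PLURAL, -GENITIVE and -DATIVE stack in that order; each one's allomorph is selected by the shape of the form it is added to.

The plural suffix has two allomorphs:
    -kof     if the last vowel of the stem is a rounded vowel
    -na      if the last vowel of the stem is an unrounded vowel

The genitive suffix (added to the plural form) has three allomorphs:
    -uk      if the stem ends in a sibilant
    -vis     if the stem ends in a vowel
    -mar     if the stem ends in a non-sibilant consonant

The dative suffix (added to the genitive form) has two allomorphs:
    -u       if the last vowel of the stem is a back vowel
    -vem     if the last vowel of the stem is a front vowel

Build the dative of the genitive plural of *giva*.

givanavisvem

The last vowel of *giva* is /a/, which is an unrounded vowel, so the plural suffix is -na, giving *givana*.
The final sound of the plural form *givana* is /a/, which is a vowel, so the genitive suffix is -vis, giving *givanavis*.
Since the last vowel of the genitive form *givanavis* is /i/ (a front vowel), it takes -vem, giving *givanavisvem*.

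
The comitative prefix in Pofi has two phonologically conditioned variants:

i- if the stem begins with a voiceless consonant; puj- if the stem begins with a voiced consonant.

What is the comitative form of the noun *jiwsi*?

pujjiwsi

*jiwsi*: first consonant = /j/, voiced → puj- → *pujjiwsi*.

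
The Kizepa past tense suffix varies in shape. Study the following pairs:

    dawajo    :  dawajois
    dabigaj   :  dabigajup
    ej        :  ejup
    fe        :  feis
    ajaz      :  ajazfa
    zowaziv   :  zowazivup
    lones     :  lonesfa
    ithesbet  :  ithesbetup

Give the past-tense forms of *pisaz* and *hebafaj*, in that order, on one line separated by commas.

pisazfa, hebafajup

The alternation tracks the final sound of the stem — -fa when the stem ends in a sibilant (*ajaz*, *lones*); -up when the stem ends in a non-sibilant consonant (*dabigaj*, *ej*, *zowaziv*, *ithesbet*); -is when the stem ends in a vowel (*dawajo*, *fe*).
*pisaz*: final sound = /z/, a sibilant → -fa → *pisazfa*.
*hebafaj*: final sound = /j/, a non-sibilant consonant → -up → *hebafajup*.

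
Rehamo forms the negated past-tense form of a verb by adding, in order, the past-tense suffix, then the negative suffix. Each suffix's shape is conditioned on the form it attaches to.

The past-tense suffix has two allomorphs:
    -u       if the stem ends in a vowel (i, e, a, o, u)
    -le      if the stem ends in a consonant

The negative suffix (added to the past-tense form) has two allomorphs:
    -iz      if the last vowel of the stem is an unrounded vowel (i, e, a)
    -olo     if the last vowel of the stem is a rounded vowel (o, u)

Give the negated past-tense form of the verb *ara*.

arauolo

*ara*: final sound = /a/, a vowel → -u → *arau*.
The last vowel of the past-tense form *arau* is /u/, which is a rounded vowel, so the negative suffix is -olo, giving *arauolo*.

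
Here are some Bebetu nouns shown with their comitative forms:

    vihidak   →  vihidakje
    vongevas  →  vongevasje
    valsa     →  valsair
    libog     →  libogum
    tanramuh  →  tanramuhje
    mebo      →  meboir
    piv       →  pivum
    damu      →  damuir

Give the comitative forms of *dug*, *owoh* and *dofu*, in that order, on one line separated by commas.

Looking at the final sound of each stem: -je when the stem ends in a voiceless consonant (*vihidak*, *vongevas*, *tanramuh*); -um when the stem ends in a voiced consonant (*libog*, *piv*); -ir when the stem ends in a vowel (*valsa*, *mebo*, *damu*).
The final sound of *dug* is /g/, which is a voiced consonant, so the suffix is -um, giving *dugum*.
*owoh* — final sound /h/ (a voiceless consonant) → -je → *owohje*.
*dofu*: final sound = /u/, a vowel → -ir → *dofuir*.

dugum, owohje, dofuir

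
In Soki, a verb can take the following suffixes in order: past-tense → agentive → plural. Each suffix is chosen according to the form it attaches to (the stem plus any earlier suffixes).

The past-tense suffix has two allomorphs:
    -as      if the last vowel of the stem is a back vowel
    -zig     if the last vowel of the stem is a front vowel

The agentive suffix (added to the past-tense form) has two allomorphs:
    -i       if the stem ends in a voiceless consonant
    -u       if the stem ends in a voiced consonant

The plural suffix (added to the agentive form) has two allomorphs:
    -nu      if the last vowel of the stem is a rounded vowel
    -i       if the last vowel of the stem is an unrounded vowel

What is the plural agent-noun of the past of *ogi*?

ogizigunu

*ogi*: last vowel = /i/, a front vowel → -zig → *ogizig*.
The final consonant of the past-tense form *ogizig* is /g/, which is voiced, so the agentive suffix is -u, giving *ogizigu*.
Since the last vowel of the agentive form *ogizigu* is /u/ (a rounded vowel), it takes -nu, giving *ogizigunu*.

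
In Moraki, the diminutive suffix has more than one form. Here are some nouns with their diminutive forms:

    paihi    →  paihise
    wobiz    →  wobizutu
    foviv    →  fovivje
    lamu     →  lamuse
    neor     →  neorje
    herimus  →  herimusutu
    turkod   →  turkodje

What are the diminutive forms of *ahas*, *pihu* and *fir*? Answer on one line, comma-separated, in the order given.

ahasutu, pihuse, firje

The alternation tracks the final sound of the stem — -utu when the stem ends in a sibilant (*wobiz*, *herimus*); -je when the stem ends in a non-sibilant consonant (*foviv*, *neor*, *turkod*); -se when the stem ends in a vowel (*paihi*, *lamu*).
The final sound of *ahas* is /s/, which is a sibilant, so the suffix is -utu, giving *ahasutu*.
*pihu* — final sound /u/ (a vowel) → -se → *pihuse*.
Since the final sound of *fir* is /r/ (a non-sibilant consonant), it takes -je, giving *firje*.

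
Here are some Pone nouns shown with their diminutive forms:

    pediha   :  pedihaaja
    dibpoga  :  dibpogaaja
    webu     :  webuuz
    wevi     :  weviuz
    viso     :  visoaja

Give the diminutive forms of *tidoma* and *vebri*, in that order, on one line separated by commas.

tidomaaja, vebriuz

Looking at the last vowel of each stem: -uz when the last vowel of the stem is a high vowel (*webu*, *wevi*); -aja when the last vowel of the stem is a non-high vowel (*pediha*, *dibpoga*, *viso*).
The last vowel of *tidoma* is /a/, which is a non-high vowel, so the suffix is -aja, giving *tidomaaja*.
Since the last vowel of *vebri* is /i/ (a high vowel), it takes -uz, giving *vebriuz*.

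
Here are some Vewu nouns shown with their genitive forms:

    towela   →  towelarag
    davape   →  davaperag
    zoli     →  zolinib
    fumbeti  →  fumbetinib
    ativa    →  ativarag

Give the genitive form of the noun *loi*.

loinib

Looking at the last vowel of each stem: -nib when the last vowel of the stem is a high vowel (*zoli*, *fumbeti*); -rag when the last vowel of the stem is a non-high vowel (*towela*, *davape*, *ativa*).
Since the last vowel of *loi* is /i/ (a high vowel), it takes -nib, giving *loinib*.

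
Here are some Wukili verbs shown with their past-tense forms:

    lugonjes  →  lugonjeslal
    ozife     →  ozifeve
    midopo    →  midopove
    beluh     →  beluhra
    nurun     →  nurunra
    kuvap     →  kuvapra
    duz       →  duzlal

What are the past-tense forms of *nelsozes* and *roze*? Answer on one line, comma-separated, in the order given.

nelsozeslal, rozeve

The alternation tracks the final sound of the stem — -lal when the stem ends in a sibilant (*lugonjes*, *duz*); -ra when the stem ends in a non-sibilant consonant (*beluh*, *nurun*, *kuvap*); -ve when the stem ends in a vowel (*ozife*, *midopo*).
The final sound of *nelsozes* is /s/, which is a sibilant, so the suffix is -lal, giving *nelsozeslal*.
*roze* — final sound /e/ (a vowel) → -ve → *rozeve*.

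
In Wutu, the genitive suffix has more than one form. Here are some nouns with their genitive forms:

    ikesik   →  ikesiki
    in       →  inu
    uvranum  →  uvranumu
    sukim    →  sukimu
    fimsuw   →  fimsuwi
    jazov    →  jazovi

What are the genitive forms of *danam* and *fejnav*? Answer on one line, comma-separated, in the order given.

The suffix is conditioned by the final consonant: -u when the stem ends in a nasal (*in*, *uvranum*, *sukim*); -i when the stem ends in a non-nasal consonant (*ikesik*, *fimsuw*, *jazov*).
*danam* — final consonant /m/ (a nasal) → -u → *danamu*.
*fejnav*: final consonant = /v/, non-nasal → -i → *fejnavi*.

danamu, fejnavi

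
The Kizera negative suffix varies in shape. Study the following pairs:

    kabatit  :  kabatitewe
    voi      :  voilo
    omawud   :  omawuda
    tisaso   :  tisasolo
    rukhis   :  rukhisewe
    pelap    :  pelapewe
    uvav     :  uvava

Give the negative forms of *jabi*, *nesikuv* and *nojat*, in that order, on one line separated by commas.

The alternation tracks the final sound of the stem — -ewe when the stem ends in a voiceless consonant (*kabatit*, *rukhis*, *pelap*); -a when the stem ends in a voiced consonant (*omawud*, *uvav*); -lo when the stem ends in a vowel (*voi*, *tisaso*).
The final sound of *jabi* is /i/, which is a vowel, so the suffix is -lo, giving *jabilo*.
Since the final sound of *nesikuv* is /v/ (a voiced consonant), it takes -a, giving *nesikuva*.
The final sound of *nojat* is /t/, which is a voiceless consonant, so the suffix is -ewe, giving *nojatewe*.

jabilo, nesikuva, nojatewe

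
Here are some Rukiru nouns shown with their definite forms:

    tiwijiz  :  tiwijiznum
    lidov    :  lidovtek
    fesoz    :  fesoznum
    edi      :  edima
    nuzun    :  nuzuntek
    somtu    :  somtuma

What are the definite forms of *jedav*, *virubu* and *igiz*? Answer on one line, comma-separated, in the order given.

The pattern is sibilance of the final sound: -num when the stem ends in a sibilant (*tiwijiz*, *fesoz*); -tek when the stem ends in a non-sibilant consonant (*lidov*, *nuzun*); -ma when the stem ends in a vowel (*edi*, *somtu*).
Since the final sound of *jedav* is /v/ (a non-sibilant consonant), it takes -tek, giving *jedavtek*.
*virubu*: final sound = /u/, a vowel → -ma → *virubuma*.
The final sound of *igiz* is /z/, which is a sibilant, so the suffix is -num, giving *igiznum*.

jedavtek, virubuma, igiznum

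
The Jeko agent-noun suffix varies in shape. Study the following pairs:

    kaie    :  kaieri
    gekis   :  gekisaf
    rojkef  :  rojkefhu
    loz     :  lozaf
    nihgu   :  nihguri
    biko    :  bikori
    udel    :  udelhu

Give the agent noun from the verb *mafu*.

The pattern is sibilance of the final sound: -af when the stem ends in a sibilant (*gekis*, *loz*); -hu when the stem ends in a non-sibilant consonant (*rojkef*, *udel*); -ri when the stem ends in a vowel (*kaie*, *nihgu*, *biko*).
The final sound of *mafu* is /u/, which is a vowel, so the suffix is -ri, giving *mafuri*.

mafuri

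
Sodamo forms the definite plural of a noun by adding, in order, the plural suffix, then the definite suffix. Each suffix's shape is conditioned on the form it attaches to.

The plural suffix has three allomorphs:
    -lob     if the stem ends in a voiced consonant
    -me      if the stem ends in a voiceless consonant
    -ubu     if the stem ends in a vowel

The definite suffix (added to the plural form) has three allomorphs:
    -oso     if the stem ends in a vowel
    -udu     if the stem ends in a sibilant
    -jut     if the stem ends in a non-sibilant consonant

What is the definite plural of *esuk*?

esukmeoso

Since the final sound of *esuk* is /k/ (a voiceless consonant), it takes -me, giving *esukme*.
Since the final sound of the plural form *esukme* is /e/ (a vowel), it takes -oso, giving *esukmeoso*.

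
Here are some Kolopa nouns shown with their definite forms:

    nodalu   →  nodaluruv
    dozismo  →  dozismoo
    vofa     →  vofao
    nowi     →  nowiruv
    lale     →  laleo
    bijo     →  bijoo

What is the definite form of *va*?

The pattern is height harmony: -ruv when the last vowel of the stem is a high vowel (*nodalu*, *nowi*); -o when the last vowel of the stem is a non-high vowel (*dozismo*, *vofa*, *lale*, *bijo*).
The last vowel of *va* is /a/, which is a non-high vowel, so the suffix is -o, giving *vao*.

vao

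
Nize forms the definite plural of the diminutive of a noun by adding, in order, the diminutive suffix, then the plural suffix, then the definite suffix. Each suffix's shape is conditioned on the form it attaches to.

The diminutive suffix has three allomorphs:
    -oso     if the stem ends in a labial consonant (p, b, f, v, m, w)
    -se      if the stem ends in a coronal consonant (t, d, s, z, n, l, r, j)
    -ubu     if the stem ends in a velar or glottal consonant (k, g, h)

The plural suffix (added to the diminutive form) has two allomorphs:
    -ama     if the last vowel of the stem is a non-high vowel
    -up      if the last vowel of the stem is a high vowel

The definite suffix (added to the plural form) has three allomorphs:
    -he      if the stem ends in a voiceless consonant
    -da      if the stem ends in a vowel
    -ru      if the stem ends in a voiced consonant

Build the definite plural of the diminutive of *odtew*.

odtewosoamada

Since the final consonant of *odtew* is /w/ (labial), it takes -oso, giving *odtewoso*.
Since the last vowel of the diminutive form *odtewoso* is /o/ (a non-high vowel), it takes -ama, giving *odtewosoama*.
The final sound of the plural form *odtewosoama* is /a/, which is a vowel, so the definite suffix is -da, giving *odtewosoamada*.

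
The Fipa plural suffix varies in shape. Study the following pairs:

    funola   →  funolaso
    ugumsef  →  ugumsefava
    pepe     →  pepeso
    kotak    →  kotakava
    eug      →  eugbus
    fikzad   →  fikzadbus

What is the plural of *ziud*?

The alternation tracks the final sound of the stem — -ava when the stem ends in a voiceless consonant (*ugumsef*, *kotak*); -bus when the stem ends in a voiced consonant (*eug*, *fikzad*); -so when the stem ends in a vowel (*funola*, *pepe*).
The final sound of *ziud* is /d/, which is a voiced consonant, so the suffix is -bus, giving *ziudbus*.

ziudbus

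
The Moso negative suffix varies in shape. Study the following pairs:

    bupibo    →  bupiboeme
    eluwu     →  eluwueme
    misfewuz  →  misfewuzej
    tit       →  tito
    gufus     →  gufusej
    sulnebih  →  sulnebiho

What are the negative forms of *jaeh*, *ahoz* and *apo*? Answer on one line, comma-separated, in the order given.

jaeho, ahozej, apoeme

The suffix is conditioned by the final sound: -ej when the stem ends in a sibilant (*misfewuz*, *gufus*); -o when the stem ends in a non-sibilant consonant (*tit*, *sulnebih*); -eme when the stem ends in a vowel (*bupibo*, *eluwu*).
Since the final sound of *jaeh* is /h/ (a non-sibilant consonant), it takes -o, giving *jaeho*.
Since the final sound of *ahoz* is /z/ (a sibilant), it takes -ej, giving *ahozej*.
The final sound of *apo* is /o/, which is a vowel, so the suffix is -eme, giving *apoeme*.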